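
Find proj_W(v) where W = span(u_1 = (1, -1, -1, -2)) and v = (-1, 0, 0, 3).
proj_W(v) = (-1, 1, 1, 2)

Set up U = [u_1 | ... | u_1] ∈ R^(4×1). The projector onto W = col(U) is P = U (U^T U)^(-1) U^T.
Compute U^T U =
  [7],
and U^T v = (-7).
Solve U^T U · c = U^T v for the coefficients: c = (-1). The projection is proj_W(v) = U c.
Check: (v - proj_W(v)) · u_1 = 0  (should be 0).
Result: proj_W(v) = (-1, 1, 1, 2).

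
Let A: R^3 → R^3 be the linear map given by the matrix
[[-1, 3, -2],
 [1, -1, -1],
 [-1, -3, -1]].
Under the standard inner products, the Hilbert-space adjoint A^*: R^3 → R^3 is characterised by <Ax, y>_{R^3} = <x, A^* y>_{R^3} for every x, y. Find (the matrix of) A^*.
A^* = A^T =
[[-1, 1, -1],
 [3, -1, -3],
 [-2, -1, -1]]

For real matrices with standard dot products, the defining identity <Ax, y> = <x, A^* y> gives (Ax)^T y = x^T (A^*) y, i.e. x^T A^T y = x^T (A^*) y. Since this holds for all x, y, we must have A^* = A^T. Therefore
A^* =
[[-1, 1, -1],
 [3, -1, -3],
 [-2, -1, -1]].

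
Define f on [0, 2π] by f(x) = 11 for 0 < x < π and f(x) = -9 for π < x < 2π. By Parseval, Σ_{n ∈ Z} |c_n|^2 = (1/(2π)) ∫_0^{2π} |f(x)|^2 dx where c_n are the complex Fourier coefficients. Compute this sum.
Σ |c_n|^2 = 101

Parseval equates the L^2 energy of f (normalised by 1/(2π)) with the ℓ^2 sum of its Fourier coefficients: (1/(2π)) ∫_0^{2π} |f|^2 = Σ |c_n|^2.
Compute the left side: (1/(2π)) [∫_0^π 11^2 dx + ∫_π^{2π} (-9)^2 dx] = (1/(2π)) · (121π + 81π) = (121 + 81)/2 = 101.
So Σ_{n ∈ Z} |c_n|^2 = 101.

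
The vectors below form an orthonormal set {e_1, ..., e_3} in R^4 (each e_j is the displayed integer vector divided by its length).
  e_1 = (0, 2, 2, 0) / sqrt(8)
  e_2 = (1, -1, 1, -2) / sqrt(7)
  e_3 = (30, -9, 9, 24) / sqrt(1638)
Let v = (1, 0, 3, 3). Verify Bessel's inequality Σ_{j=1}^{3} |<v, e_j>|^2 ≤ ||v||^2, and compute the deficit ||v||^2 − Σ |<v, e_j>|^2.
Σ |<v, e_j>|^2 = 198/13; ||v||^2 = 19; deficit = 49/13

Write each e_j = u_j / sqrt(<u_j, u_j>) where u_j is the displayed integer vector. Then <v, e_j> = <v, u_j> / sqrt(<u_j, u_j>), so |<v, e_j>|^2 = <v, u_j>^2 / <u_j, u_j>.
Coefficients: <v, e_1> = 6/sqrt(8), <v, e_2> = -2/sqrt(7), <v, e_3> = 129/sqrt(1638).
Square and sum: Σ |<v, e_j>|^2 = 198/13.
Compute ||v||^2 = v·v = 19.
Deficit = 19 − 198/13 = 49/13 ≥ 0, confirming Bessel's inequality. (The deficit equals ||v − Σ <v,e_j> e_j||^2, the squared distance from v to span{e_j}.)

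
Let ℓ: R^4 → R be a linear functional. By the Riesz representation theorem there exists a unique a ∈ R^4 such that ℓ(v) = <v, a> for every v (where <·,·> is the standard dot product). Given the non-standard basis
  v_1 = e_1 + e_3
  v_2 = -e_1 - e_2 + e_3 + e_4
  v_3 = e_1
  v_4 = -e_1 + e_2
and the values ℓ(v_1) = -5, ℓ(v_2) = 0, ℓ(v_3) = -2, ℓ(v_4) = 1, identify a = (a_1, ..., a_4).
a = (-2, -1, -3, 0)

Write a = (a_1, ..., a_4) in the standard basis. For each basis vector v_i, ℓ(v_i) = <v_i, a> is a linear equation in the a_j's. Collect the n equations into a matrix system V a = ℓ, where row i of V is v_i (expressed in the standard basis). Since V is invertible (lower-triangular with 1s on the diagonal, up to permutation), solve by back-substitution:
  V =
[[1, 0, 1, 0],
 [-1, -1, 1, 1],
 [1, 0, 0, 0],
 [-1, 1, 0, 0]]
  V a = (-5, 0, -2, 1)
Solving gives a = (-2, -1, -3, 0).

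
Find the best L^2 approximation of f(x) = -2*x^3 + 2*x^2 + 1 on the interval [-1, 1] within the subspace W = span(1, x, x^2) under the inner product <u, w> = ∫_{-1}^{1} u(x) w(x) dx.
g(x) = 2*x^2 - 6*x/5 + 1

The best approximation g ∈ W is the orthogonal projection of f onto W. Writing g = a_0 + a_1 x + a_2 x^2, the coefficients solve the normal equations G · a = b where
  G_{ij} = <φ_i, φ_j> and b_i = <f, φ_i>, with φ_0 = 1, φ_1 = x, φ_2 = x^2.
G =
  [2, 0, 2/3]
  [0, 2/3, 0]
  [2/3, 0, 2/5],
b = (10/3, -4/5, 22/15).
Solving gives a_0 = 1, a_1 = -6/5, a_2 = 2, so
  g(x) = 2*x^2 - 6*x/5 + 1.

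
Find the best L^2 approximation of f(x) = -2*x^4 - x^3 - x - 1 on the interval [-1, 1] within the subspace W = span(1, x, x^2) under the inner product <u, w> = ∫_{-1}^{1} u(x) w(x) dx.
g(x) = -12*x^2/7 - 8*x/5 - 29/35

The best approximation g ∈ W is the orthogonal projection of f onto W. Writing g = a_0 + a_1 x + a_2 x^2, the coefficients solve the normal equations G · a = b where
  G_{ij} = <φ_i, φ_j> and b_i = <f, φ_i>, with φ_0 = 1, φ_1 = x, φ_2 = x^2.
G =
  [2, 0, 2/3]
  [0, 2/3, 0]
  [2/3, 0, 2/5],
b = (-14/5, -16/15, -26/21).
Solving gives a_0 = -29/35, a_1 = -8/5, a_2 = -12/7, so
  g(x) = -12*x^2/7 - 8*x/5 - 29/35.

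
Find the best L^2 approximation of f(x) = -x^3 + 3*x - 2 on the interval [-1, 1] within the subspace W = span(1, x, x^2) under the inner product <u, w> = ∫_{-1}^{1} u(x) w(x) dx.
g(x) = 12*x/5 - 2

The best approximation g ∈ W is the orthogonal projection of f onto W. Writing g = a_0 + a_1 x + a_2 x^2, the coefficients solve the normal equations G · a = b where
  G_{ij} = <φ_i, φ_j> and b_i = <f, φ_i>, with φ_0 = 1, φ_1 = x, φ_2 = x^2.
G =
  [2, 0, 2/3]
  [0, 2/3, 0]
  [2/3, 0, 2/5],
b = (-4, 8/5, -4/3).
Solving gives a_0 = -2, a_1 = 12/5, a_2 = 0, so
  g(x) = 12*x/5 - 2.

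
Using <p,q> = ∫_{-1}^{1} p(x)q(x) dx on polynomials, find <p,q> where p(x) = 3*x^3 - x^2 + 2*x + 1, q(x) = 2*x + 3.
<p,q> = 136/15

Expand the product: p(x)·q(x) = 6*x^4 + 7*x^3 + x^2 + 8*x + 3.
∫_{-1}^{1} of each monomial x^k gives [2/(k+1) if k even, 0 if k odd]. Integrating term-by-term (or equivalently evaluating the antiderivative F(x) = 6*x^5/5 + 7*x^4/4 + x^3/3 + 4*x^2 + 3*x at the endpoints):
  F(1) − F(−1) = 617/60 − (73/60) = 136/15.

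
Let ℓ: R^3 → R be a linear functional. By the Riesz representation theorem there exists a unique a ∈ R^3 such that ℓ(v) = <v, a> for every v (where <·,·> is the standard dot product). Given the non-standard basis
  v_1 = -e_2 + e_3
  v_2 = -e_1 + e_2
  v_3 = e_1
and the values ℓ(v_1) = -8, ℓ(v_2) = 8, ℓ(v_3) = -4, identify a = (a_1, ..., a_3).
a = (-4, 4, -4)

Write a = (a_1, ..., a_3) in the standard basis. For each basis vector v_i, ℓ(v_i) = <v_i, a> is a linear equation in the a_j's. Collect the n equations into a matrix system V a = ℓ, where row i of V is v_i (expressed in the standard basis). Since V is invertible (lower-triangular with 1s on the diagonal, up to permutation), solve by back-substitution:
  V =
[[0, -1, 1],
 [-1, 1, 0],
 [1, 0, 0]]
  V a = (-8, 8, -4)
Solving gives a = (-4, 4, -4).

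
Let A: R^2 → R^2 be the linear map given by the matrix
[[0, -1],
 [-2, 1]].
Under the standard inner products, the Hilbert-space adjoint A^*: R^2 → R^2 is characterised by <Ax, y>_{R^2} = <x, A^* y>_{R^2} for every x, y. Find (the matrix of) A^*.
A^* = A^T =
[[0, -2],
 [-1, 1]]

For real matrices with standard dot products, the defining identity <Ax, y> = <x, A^* y> gives (Ax)^T y = x^T (A^*) y, i.e. x^T A^T y = x^T (A^*) y. Since this holds for all x, y, we must have A^* = A^T. Therefore
A^* =
[[0, -2],
 [-1, 1]].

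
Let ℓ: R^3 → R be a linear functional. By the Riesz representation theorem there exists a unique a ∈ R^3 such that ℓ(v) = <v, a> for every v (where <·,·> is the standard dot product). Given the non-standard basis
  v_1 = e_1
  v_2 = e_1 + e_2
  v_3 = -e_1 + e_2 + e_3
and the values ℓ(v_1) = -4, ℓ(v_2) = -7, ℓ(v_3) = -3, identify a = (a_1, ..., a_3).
a = (-4, -3, -4)

Write a = (a_1, ..., a_3) in the standard basis. For each basis vector v_i, ℓ(v_i) = <v_i, a> is a linear equation in the a_j's. Collect the n equations into a matrix system V a = ℓ, where row i of V is v_i (expressed in the standard basis). Since V is invertible (lower-triangular with 1s on the diagonal, up to permutation), solve by back-substitution:
  V =
[[1, 0, 0],
 [1, 1, 0],
 [-1, 1, 1]]
  V a = (-4, -7, -3)
Solving gives a = (-4, -3, -4).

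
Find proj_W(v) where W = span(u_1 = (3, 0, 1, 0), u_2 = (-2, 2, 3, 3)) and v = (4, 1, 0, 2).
proj_W(v) = (864/251, 72/251, 420/251, 108/251)

Set up U = [u_1 | ... | u_2] ∈ R^(4×2). The projector onto W = col(U) is P = U (U^T U)^(-1) U^T.
Compute U^T U =
  [10, -3]
  [-3, 26],
and U^T v = (12, 0).
Solve U^T U · c = U^T v for the coefficients: c = (312/251, 36/251). The projection is proj_W(v) = U c.
Check: (v - proj_W(v)) · u_1 = 0  (should be 0).
Check: (v - proj_W(v)) · u_2 = 0  (should be 0).
Result: proj_W(v) = (864/251, 72/251, 420/251, 108/251).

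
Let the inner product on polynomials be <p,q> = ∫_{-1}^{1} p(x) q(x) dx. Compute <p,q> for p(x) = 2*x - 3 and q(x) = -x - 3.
<p,q> = 50/3

Expand the product: p(x)·q(x) = -2*x^2 - 3*x + 9.
∫_{-1}^{1} of each monomial x^k gives [2/(k+1) if k even, 0 if k odd]. Integrating term-by-term (or equivalently evaluating the antiderivative F(x) = -2*x^3/3 - 3*x^2/2 + 9*x at the endpoints):
  F(1) − F(−1) = 41/6 − (-59/6) = 50/3.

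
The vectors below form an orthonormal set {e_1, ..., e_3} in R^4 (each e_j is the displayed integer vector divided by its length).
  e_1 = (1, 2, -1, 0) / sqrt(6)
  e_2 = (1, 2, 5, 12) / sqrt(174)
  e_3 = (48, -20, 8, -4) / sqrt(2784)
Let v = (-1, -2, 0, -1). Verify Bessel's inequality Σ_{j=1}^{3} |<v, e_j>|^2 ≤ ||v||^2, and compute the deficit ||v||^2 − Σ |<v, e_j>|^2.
Σ |<v, e_j>|^2 = 35/6; ||v||^2 = 6; deficit = 1/6

Write each e_j = u_j / sqrt(<u_j, u_j>) where u_j is the displayed integer vector. Then <v, e_j> = <v, u_j> / sqrt(<u_j, u_j>), so |<v, e_j>|^2 = <v, u_j>^2 / <u_j, u_j>.
Coefficients: <v, e_1> = -5/sqrt(6), <v, e_2> = -17/sqrt(174), <v, e_3> = -4/sqrt(2784).
Square and sum: Σ |<v, e_j>|^2 = 35/6.
Compute ||v||^2 = v·v = 6.
Deficit = 6 − 35/6 = 1/6 ≥ 0, confirming Bessel's inequality. (The deficit equals ||v − Σ <v,e_j> e_j||^2, the squared distance from v to span{e_j}.)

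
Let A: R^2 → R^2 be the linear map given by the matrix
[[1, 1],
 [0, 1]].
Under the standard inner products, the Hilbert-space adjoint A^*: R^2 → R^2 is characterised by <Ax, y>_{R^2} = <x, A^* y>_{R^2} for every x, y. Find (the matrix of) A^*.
A^* = A^T =
[[1, 0],
 [1, 1]]

For real matrices with standard dot products, the defining identity <Ax, y> = <x, A^* y> gives (Ax)^T y = x^T (A^*) y, i.e. x^T A^T y = x^T (A^*) y. Since this holds for all x, y, we must have A^* = A^T. Therefore
A^* =
[[1, 0],
 [1, 1]].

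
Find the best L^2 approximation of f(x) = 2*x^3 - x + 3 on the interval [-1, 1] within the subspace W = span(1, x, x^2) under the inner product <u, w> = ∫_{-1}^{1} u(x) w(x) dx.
g(x) = x/5 + 3

The best approximation g ∈ W is the orthogonal projection of f onto W. Writing g = a_0 + a_1 x + a_2 x^2, the coefficients solve the normal equations G · a = b where
  G_{ij} = <φ_i, φ_j> and b_i = <f, φ_i>, with φ_0 = 1, φ_1 = x, φ_2 = x^2.
G =
  [2, 0, 2/3]
  [0, 2/3, 0]
  [2/3, 0, 2/5],
b = (6, 2/15, 2).
Solving gives a_0 = 3, a_1 = 1/5, a_2 = 0, so
  g(x) = x/5 + 3.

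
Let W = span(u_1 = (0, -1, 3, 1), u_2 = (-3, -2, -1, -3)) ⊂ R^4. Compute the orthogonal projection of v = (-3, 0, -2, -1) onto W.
proj_W(v) = (-126/79, -49/79, -147/79, -161/79)

Set up U = [u_1 | ... | u_2] ∈ R^(4×2). The projector onto W = col(U) is P = U (U^T U)^(-1) U^T.
Compute U^T U =
  [11, -4]
  [-4, 23],
and U^T v = (-7, 14).
Solve U^T U · c = U^T v for the coefficients: c = (-35/79, 42/79). The projection is proj_W(v) = U c.
Check: (v - proj_W(v)) · u_1 = 0  (should be 0).
Check: (v - proj_W(v)) · u_2 = 0  (should be 0).
Result: proj_W(v) = (-126/79, -49/79, -147/79, -161/79).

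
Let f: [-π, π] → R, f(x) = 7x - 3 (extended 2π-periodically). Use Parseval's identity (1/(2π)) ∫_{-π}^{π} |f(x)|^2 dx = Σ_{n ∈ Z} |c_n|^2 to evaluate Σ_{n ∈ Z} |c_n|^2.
Σ |c_n|^2 = 49π^2/3 + 9

Expand and integrate term by term over [-π, π]:
  ∫ (7x)^2 dx = 49·(2π^3/3); ∫ 2·7·(-3)·x dx = 0 (odd integrand); ∫ (-3)^2 dx = 9·2π.
So (1/(2π)) ∫_{-π}^{π} (7x - 3)^2 dx = 49π^2/3 + 9 = 49π^2/3 + 9.
Parseval ⇒ Σ |c_n|^2 = 49π^2/3 + 9.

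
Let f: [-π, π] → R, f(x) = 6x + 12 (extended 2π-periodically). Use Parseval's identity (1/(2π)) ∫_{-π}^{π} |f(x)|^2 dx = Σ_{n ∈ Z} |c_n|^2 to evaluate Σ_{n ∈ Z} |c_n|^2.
Σ |c_n|^2 = 12π^2 + 144

Expand and integrate term by term over [-π, π]:
  ∫ (6x)^2 dx = 36·(2π^3/3); ∫ 2·6·(12)·x dx = 0 (odd integrand); ∫ 12^2 dx = 144·2π.
So (1/(2π)) ∫_{-π}^{π} (6x + 12)^2 dx = 36π^2/3 + 144 = 12π^2 + 144.
Parseval ⇒ Σ |c_n|^2 = 12π^2 + 144.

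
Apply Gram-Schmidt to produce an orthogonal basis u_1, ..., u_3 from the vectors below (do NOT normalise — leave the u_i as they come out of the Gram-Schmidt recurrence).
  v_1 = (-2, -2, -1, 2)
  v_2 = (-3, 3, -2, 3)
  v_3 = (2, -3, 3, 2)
Orthogonal basis:
  u_1 = (-2, -2, -1, 2)
  u_2 = (-23/13, 55/13, -18/13, 23/13)
  u_3 = (149/113, 22/113, 264/113, 303/113)

Apply the Gram-Schmidt recurrence
  u_1 = v_1
  u_i = v_i − Σ_{j<i} ((v_i · u_j) / (u_j · u_j)) · u_j.

Step by step this gives:
  u_1 = (-2, -2, -1, 2)
  u_2 = (-23/13, 55/13, -18/13, 23/13)
  u_3 = (149/113, 22/113, 264/113, 303/113)

Orthogonality check:
  u_2 · u_1 = 0 (should be 0)
  u_3 · u_1 = 0 (should be 0)
  u_3 · u_2 = 0 (should be 0)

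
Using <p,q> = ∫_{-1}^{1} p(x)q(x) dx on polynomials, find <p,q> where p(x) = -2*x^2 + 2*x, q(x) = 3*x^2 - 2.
<p,q> = 4/15

Expand the product: p(x)·q(x) = -6*x^4 + 6*x^3 + 4*x^2 - 4*x.
∫_{-1}^{1} of each monomial x^k gives [2/(k+1) if k even, 0 if k odd]. Integrating term-by-term (or equivalently evaluating the antiderivative F(x) = -6*x^5/5 + 3*x^4/2 + 4*x^3/3 - 2*x^2 at the endpoints):
  F(1) − F(−1) = -11/30 − (-19/30) = 4/15.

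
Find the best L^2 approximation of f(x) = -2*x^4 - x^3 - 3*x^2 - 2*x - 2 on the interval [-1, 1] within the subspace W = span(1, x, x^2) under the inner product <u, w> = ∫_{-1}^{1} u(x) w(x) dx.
g(x) = -33*x^2/7 - 13*x/5 - 64/35

The best approximation g ∈ W is the orthogonal projection of f onto W. Writing g = a_0 + a_1 x + a_2 x^2, the coefficients solve the normal equations G · a = b where
  G_{ij} = <φ_i, φ_j> and b_i = <f, φ_i>, with φ_0 = 1, φ_1 = x, φ_2 = x^2.
G =
  [2, 0, 2/3]
  [0, 2/3, 0]
  [2/3, 0, 2/5],
b = (-34/5, -26/15, -326/105).
Solving gives a_0 = -64/35, a_1 = -13/5, a_2 = -33/7, so
  g(x) = -33*x^2/7 - 13*x/5 - 64/35.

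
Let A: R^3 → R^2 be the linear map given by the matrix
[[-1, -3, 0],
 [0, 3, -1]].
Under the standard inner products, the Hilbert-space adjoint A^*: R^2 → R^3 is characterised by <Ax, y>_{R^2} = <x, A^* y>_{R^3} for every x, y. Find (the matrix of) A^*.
A^* = A^T =
[[-1, 0],
 [-3, 3],
 [0, -1]]

For real matrices with standard dot products, the defining identity <Ax, y> = <x, A^* y> gives (Ax)^T y = x^T (A^*) y, i.e. x^T A^T y = x^T (A^*) y. Since this holds for all x, y, we must have A^* = A^T. Therefore
A^* =
[[-1, 0],
 [-3, 3],
 [0, -1]].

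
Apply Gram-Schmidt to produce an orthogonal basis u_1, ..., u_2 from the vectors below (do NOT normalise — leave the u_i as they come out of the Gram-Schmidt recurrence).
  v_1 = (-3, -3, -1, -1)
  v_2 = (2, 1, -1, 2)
Orthogonal basis:
  u_1 = (-3, -3, -1, -1)
  u_2 = (1/2, -1/2, -3/2, 3/2)

Apply the Gram-Schmidt recurrence
  u_1 = v_1
  u_i = v_i − Σ_{j<i} ((v_i · u_j) / (u_j · u_j)) · u_j.

Step by step this gives:
  u_1 = (-3, -3, -1, -1)
  u_2 = (1/2, -1/2, -3/2, 3/2)

Orthogonality check:
  u_2 · u_1 = 0 (should be 0)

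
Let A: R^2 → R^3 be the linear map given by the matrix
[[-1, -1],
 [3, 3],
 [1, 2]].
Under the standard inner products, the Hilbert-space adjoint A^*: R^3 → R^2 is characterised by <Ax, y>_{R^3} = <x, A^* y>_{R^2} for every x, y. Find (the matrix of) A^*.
A^* = A^T =
[[-1, 3, 1],
 [-1, 3, 2]]

For real matrices with standard dot products, the defining identity <Ax, y> = <x, A^* y> gives (Ax)^T y = x^T (A^*) y, i.e. x^T A^T y = x^T (A^*) y. Since this holds for all x, y, we must have A^* = A^T. Therefore
A^* =
[[-1, 3, 1],
 [-1, 3, 2]].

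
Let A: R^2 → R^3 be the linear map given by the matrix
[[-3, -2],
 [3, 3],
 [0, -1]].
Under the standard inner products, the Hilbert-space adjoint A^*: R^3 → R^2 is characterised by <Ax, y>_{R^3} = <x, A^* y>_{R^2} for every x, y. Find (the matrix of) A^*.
A^* = A^T =
[[-3, 3, 0],
 [-2, 3, -1]]

For real matrices with standard dot products, the defining identity <Ax, y> = <x, A^* y> gives (Ax)^T y = x^T (A^*) y, i.e. x^T A^T y = x^T (A^*) y. Since this holds for all x, y, we must have A^* = A^T. Therefore
A^* =
[[-3, 3, 0],
 [-2, 3, -1]].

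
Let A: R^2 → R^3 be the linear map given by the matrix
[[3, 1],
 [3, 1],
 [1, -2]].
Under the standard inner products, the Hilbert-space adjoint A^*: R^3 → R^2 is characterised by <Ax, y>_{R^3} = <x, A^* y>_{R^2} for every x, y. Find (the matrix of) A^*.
A^* = A^T =
[[3, 3, 1],
 [1, 1, -2]]

For real matrices with standard dot products, the defining identity <Ax, y> = <x, A^* y> gives (Ax)^T y = x^T (A^*) y, i.e. x^T A^T y = x^T (A^*) y. Since this holds for all x, y, we must have A^* = A^T. Therefore
A^* =
[[3, 3, 1],
 [1, 1, -2]].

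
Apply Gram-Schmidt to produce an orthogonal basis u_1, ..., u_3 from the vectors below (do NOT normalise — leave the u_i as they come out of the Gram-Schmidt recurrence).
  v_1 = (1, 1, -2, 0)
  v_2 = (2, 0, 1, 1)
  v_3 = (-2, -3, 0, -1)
Orthogonal basis:
  u_1 = (1, 1, -2, 0)
  u_2 = (2, 0, 1, 1)
  u_3 = (1/2, -13/6, -5/6, -1/6)

Apply the Gram-Schmidt recurrence
  u_1 = v_1
  u_i = v_i − Σ_{j<i} ((v_i · u_j) / (u_j · u_j)) · u_j.

Step by step this gives:
  u_1 = (1, 1, -2, 0)
  u_2 = (2, 0, 1, 1)
  u_3 = (1/2, -13/6, -5/6, -1/6)

Orthogonality check:
  u_2 · u_1 = 0 (should be 0)
  u_3 · u_1 = 0 (should be 0)
  u_3 · u_2 = 0 (should be 0)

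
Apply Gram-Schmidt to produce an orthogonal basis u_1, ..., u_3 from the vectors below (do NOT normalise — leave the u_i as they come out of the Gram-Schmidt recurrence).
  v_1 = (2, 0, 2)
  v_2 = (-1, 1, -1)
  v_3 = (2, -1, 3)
Orthogonal basis:
  u_1 = (2, 0, 2)
  u_2 = (0, 1, 0)
  u_3 = (-1/2, 0, 1/2)

Apply the Gram-Schmidt recurrence
  u_1 = v_1
  u_i = v_i − Σ_{j<i} ((v_i · u_j) / (u_j · u_j)) · u_j.

Step by step this gives:
  u_1 = (2, 0, 2)
  u_2 = (0, 1, 0)
  u_3 = (-1/2, 0, 1/2)

Orthogonality check:
  u_2 · u_1 = 0 (should be 0)
  u_3 · u_1 = 0 (should be 0)
  u_3 · u_2 = 0 (should be 0)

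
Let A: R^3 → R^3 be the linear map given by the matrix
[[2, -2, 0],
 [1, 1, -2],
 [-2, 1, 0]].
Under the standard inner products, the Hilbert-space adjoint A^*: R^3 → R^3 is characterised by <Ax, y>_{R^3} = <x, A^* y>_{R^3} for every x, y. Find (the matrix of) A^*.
A^* = A^T =
[[2, 1, -2],
 [-2, 1, 1],
 [0, -2, 0]]

For real matrices with standard dot products, the defining identity <Ax, y> = <x, A^* y> gives (Ax)^T y = x^T (A^*) y, i.e. x^T A^T y = x^T (A^*) y. Since this holds for all x, y, we must have A^* = A^T. Therefore
A^* =
[[2, 1, -2],
 [-2, 1, 1],
 [0, -2, 0]].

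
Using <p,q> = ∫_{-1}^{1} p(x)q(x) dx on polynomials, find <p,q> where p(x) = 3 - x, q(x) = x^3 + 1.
<p,q> = 28/5

Expand the product: p(x)·q(x) = -x^4 + 3*x^3 - x + 3.
∫_{-1}^{1} of each monomial x^k gives [2/(k+1) if k even, 0 if k odd]. Integrating term-by-term (or equivalently evaluating the antiderivative F(x) = -x^5/5 + 3*x^4/4 - x^2/2 + 3*x at the endpoints):
  F(1) − F(−1) = 61/20 − (-51/20) = 28/5.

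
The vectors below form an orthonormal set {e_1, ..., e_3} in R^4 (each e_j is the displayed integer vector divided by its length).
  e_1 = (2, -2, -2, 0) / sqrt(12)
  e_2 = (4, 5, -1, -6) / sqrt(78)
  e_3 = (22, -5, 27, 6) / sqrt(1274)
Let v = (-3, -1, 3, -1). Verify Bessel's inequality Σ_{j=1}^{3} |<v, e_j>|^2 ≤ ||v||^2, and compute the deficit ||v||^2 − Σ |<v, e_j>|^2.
Σ |<v, e_j>|^2 = 11; ||v||^2 = 20; deficit = 9

Write each e_j = u_j / sqrt(<u_j, u_j>) where u_j is the displayed integer vector. Then <v, e_j> = <v, u_j> / sqrt(<u_j, u_j>), so |<v, e_j>|^2 = <v, u_j>^2 / <u_j, u_j>.
Coefficients: <v, e_1> = -10/sqrt(12), <v, e_2> = -14/sqrt(78), <v, e_3> = 14/sqrt(1274).
Square and sum: Σ |<v, e_j>|^2 = 11.
Compute ||v||^2 = v·v = 20.
Deficit = 20 − 11 = 9 ≥ 0, confirming Bessel's inequality. (The deficit equals ||v − Σ <v,e_j> e_j||^2, the squared distance from v to span{e_j}.)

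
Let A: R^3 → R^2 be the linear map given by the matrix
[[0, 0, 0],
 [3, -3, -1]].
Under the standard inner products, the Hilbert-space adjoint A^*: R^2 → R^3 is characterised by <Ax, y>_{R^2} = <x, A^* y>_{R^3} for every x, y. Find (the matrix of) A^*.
A^* = A^T =
[[0, 3],
 [0, -3],
 [0, -1]]

For real matrices with standard dot products, the defining identity <Ax, y> = <x, A^* y> gives (Ax)^T y = x^T (A^*) y, i.e. x^T A^T y = x^T (A^*) y. Since this holds for all x, y, we must have A^* = A^T. Therefore
A^* =
[[0, 3],
 [0, -3],
 [0, -1]].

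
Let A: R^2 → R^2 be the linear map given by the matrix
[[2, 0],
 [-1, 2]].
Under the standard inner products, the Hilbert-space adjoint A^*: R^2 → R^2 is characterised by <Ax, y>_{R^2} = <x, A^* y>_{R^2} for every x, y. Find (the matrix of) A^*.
A^* = A^T =
[[2, -1],
 [0, 2]]

For real matrices with standard dot products, the defining identity <Ax, y> = <x, A^* y> gives (Ax)^T y = x^T (A^*) y, i.e. x^T A^T y = x^T (A^*) y. Since this holds for all x, y, we must have A^* = A^T. Therefore
A^* =
[[2, -1],
 [0, 2]].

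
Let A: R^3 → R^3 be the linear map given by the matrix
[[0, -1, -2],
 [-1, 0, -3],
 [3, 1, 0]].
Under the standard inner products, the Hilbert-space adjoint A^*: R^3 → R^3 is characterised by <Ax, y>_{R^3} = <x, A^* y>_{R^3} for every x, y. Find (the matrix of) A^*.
A^* = A^T =
[[0, -1, 3],
 [-1, 0, 1],
 [-2, -3, 0]]

For real matrices with standard dot products, the defining identity <Ax, y> = <x, A^* y> gives (Ax)^T y = x^T (A^*) y, i.e. x^T A^T y = x^T (A^*) y. Since this holds for all x, y, we must have A^* = A^T. Therefore
A^* =
[[0, -1, 3],
 [-1, 0, 1],
 [-2, -3, 0]].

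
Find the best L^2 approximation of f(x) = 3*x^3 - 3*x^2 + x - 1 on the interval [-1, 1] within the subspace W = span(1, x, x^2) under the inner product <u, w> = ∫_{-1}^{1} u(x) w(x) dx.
g(x) = -3*x^2 + 14*x/5 - 1

The best approximation g ∈ W is the orthogonal projection of f onto W. Writing g = a_0 + a_1 x + a_2 x^2, the coefficients solve the normal equations G · a = b where
  G_{ij} = <φ_i, φ_j> and b_i = <f, φ_i>, with φ_0 = 1, φ_1 = x, φ_2 = x^2.
G =
  [2, 0, 2/3]
  [0, 2/3, 0]
  [2/3, 0, 2/5],
b = (-4, 28/15, -28/15).
Solving gives a_0 = -1, a_1 = 14/5, a_2 = -3, so
  g(x) = -3*x^2 + 14*x/5 - 1.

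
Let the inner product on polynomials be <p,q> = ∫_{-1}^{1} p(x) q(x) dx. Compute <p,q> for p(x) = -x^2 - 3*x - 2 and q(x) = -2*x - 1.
<p,q> = 26/3

Expand the product: p(x)·q(x) = 2*x^3 + 7*x^2 + 7*x + 2.
∫_{-1}^{1} of each monomial x^k gives [2/(k+1) if k even, 0 if k odd]. Integrating term-by-term (or equivalently evaluating the antiderivative F(x) = x^4/2 + 7*x^3/3 + 7*x^2/2 + 2*x at the endpoints):
  F(1) − F(−1) = 25/3 − (-1/3) = 26/3.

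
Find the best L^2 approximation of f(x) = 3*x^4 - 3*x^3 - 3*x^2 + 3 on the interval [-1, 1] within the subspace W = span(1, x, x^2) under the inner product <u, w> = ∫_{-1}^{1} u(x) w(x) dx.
g(x) = -3*x^2/7 - 9*x/5 + 96/35

The best approximation g ∈ W is the orthogonal projection of f onto W. Writing g = a_0 + a_1 x + a_2 x^2, the coefficients solve the normal equations G · a = b where
  G_{ij} = <φ_i, φ_j> and b_i = <f, φ_i>, with φ_0 = 1, φ_1 = x, φ_2 = x^2.
G =
  [2, 0, 2/3]
  [0, 2/3, 0]
  [2/3, 0, 2/5],
b = (26/5, -6/5, 58/35).
Solving gives a_0 = 96/35, a_1 = -9/5, a_2 = -3/7, so
  g(x) = -3*x^2/7 - 9*x/5 + 96/35.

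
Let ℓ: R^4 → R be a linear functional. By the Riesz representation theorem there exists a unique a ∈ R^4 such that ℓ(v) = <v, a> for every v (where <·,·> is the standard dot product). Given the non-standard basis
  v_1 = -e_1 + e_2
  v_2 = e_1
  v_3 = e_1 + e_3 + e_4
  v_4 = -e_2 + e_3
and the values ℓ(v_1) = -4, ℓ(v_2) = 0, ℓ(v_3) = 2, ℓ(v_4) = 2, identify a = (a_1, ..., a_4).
a = (0, -4, -2, 4)

Write a = (a_1, ..., a_4) in the standard basis. For each basis vector v_i, ℓ(v_i) = <v_i, a> is a linear equation in the a_j's. Collect the n equations into a matrix system V a = ℓ, where row i of V is v_i (expressed in the standard basis). Since V is invertible (lower-triangular with 1s on the diagonal, up to permutation), solve by back-substitution:
  V =
[[-1, 1, 0, 0],
 [1, 0, 0, 0],
 [1, 0, 1, 1],
 [0, -1, 1, 0]]
  V a = (-4, 0, 2, 2)
Solving gives a = (0, -4, -2, 4).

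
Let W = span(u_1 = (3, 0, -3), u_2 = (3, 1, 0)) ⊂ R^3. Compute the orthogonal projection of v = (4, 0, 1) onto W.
proj_W(v) = (39/11, 15/11, 6/11)

Set up U = [u_1 | ... | u_2] ∈ R^(3×2). The projector onto W = col(U) is P = U (U^T U)^(-1) U^T.
Compute U^T U =
  [18, 9]
  [9, 10],
and U^T v = (9, 12).
Solve U^T U · c = U^T v for the coefficients: c = (-2/11, 15/11). The projection is proj_W(v) = U c.
Check: (v - proj_W(v)) · u_1 = 0  (should be 0).
Check: (v - proj_W(v)) · u_2 = 0  (should be 0).
Result: proj_W(v) = (39/11, 15/11, 6/11).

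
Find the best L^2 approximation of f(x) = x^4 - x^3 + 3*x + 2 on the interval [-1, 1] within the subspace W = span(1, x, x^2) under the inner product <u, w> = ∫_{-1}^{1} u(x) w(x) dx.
g(x) = 6*x^2/7 + 12*x/5 + 67/35

The best approximation g ∈ W is the orthogonal projection of f onto W. Writing g = a_0 + a_1 x + a_2 x^2, the coefficients solve the normal equations G · a = b where
  G_{ij} = <φ_i, φ_j> and b_i = <f, φ_i>, with φ_0 = 1, φ_1 = x, φ_2 = x^2.
G =
  [2, 0, 2/3]
  [0, 2/3, 0]
  [2/3, 0, 2/5],
b = (22/5, 8/5, 34/21).
Solving gives a_0 = 67/35, a_1 = 12/5, a_2 = 6/7, so
  g(x) = 6*x^2/7 + 12*x/5 + 67/35.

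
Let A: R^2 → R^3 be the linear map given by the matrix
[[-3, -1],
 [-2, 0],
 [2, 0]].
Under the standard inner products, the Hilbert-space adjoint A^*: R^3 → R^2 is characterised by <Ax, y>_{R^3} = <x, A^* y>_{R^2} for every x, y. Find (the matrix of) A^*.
A^* = A^T =
[[-3, -2, 2],
 [-1, 0, 0]]

For real matrices with standard dot products, the defining identity <Ax, y> = <x, A^* y> gives (Ax)^T y = x^T (A^*) y, i.e. x^T A^T y = x^T (A^*) y. Since this holds for all x, y, we must have A^* = A^T. Therefore
A^* =
[[-3, -2, 2],
 [-1, 0, 0]].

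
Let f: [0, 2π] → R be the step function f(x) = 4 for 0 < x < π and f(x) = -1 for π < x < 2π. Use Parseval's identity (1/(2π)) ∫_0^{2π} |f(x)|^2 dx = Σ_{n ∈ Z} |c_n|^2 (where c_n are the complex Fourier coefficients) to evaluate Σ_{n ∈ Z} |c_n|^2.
Σ |c_n|^2 = 17/2

Parseval equates the L^2 energy of f (normalised by 1/(2π)) with the ℓ^2 sum of its Fourier coefficients: (1/(2π)) ∫_0^{2π} |f|^2 = Σ |c_n|^2.
Compute the left side: (1/(2π)) [∫_0^π 4^2 dx + ∫_π^{2π} (-1)^2 dx] = (1/(2π)) · (16π + 1π) = (16 + 1)/2 = 17/2.
So Σ_{n ∈ Z} |c_n|^2 = 17/2.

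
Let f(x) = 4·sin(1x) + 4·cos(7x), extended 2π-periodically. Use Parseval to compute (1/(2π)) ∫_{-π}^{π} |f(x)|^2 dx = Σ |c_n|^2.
Σ |c_n|^2 = 16

Expand |f|^2 and use orthogonality of {sin(nx), cos(mx)} on [-π, π]:
  ∫_{-π}^{π} sin(nx)^2 dx = π, ∫ cos(mx)^2 dx = π, and cross terms integrate to 0.
So ∫_{-π}^{π} f(x)^2 dx = 4^2 · π + 4^2 · π = (16 + 16)π.
Divide by 2π: (16 + 16)/2 = 16.
By Parseval, this equals Σ |c_n|^2.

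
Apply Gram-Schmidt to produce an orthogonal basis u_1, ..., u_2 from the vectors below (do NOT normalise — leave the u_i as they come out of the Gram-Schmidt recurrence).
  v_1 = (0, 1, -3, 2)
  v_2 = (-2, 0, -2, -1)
Orthogonal basis:
  u_1 = (0, 1, -3, 2)
  u_2 = (-2, -2/7, -8/7, -11/7)

Apply the Gram-Schmidt recurrence
  u_1 = v_1
  u_i = v_i − Σ_{j<i} ((v_i · u_j) / (u_j · u_j)) · u_j.

Step by step this gives:
  u_1 = (0, 1, -3, 2)
  u_2 = (-2, -2/7, -8/7, -11/7)

Orthogonality check:
  u_2 · u_1 = 0 (should be 0)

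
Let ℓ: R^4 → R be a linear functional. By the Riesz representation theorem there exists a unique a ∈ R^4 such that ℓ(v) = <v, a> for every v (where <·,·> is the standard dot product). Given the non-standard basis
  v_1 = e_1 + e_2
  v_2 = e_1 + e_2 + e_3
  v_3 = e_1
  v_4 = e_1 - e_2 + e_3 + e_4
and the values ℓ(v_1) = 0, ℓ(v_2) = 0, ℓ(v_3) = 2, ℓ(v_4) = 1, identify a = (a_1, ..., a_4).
a = (2, -2, 0, -3)

Write a = (a_1, ..., a_4) in the standard basis. For each basis vector v_i, ℓ(v_i) = <v_i, a> is a linear equation in the a_j's. Collect the n equations into a matrix system V a = ℓ, where row i of V is v_i (expressed in the standard basis). Since V is invertible (lower-triangular with 1s on the diagonal, up to permutation), solve by back-substitution:
  V =
[[1, 1, 0, 0],
 [1, 1, 1, 0],
 [1, 0, 0, 0],
 [1, -1, 1, 1]]
  V a = (0, 0, 2, 1)
Solving gives a = (2, -2, 0, -3).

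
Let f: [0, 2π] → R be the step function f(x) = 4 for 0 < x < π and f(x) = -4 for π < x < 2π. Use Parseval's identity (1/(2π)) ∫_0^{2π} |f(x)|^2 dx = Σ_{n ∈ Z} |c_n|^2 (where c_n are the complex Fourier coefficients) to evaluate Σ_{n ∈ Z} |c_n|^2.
Σ |c_n|^2 = 16

Parseval equates the L^2 energy of f (normalised by 1/(2π)) with the ℓ^2 sum of its Fourier coefficients: (1/(2π)) ∫_0^{2π} |f|^2 = Σ |c_n|^2.
Compute the left side: (1/(2π)) [∫_0^π 4^2 dx + ∫_π^{2π} (-4)^2 dx] = (1/(2π)) · (16π + 16π) = (16 + 16)/2 = 16.
So Σ_{n ∈ Z} |c_n|^2 = 16.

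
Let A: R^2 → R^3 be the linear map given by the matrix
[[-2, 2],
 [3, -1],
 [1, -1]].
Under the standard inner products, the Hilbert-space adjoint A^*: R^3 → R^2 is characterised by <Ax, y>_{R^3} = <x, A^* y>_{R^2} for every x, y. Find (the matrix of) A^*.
A^* = A^T =
[[-2, 3, 1],
 [2, -1, -1]]

For real matrices with standard dot products, the defining identity <Ax, y> = <x, A^* y> gives (Ax)^T y = x^T (A^*) y, i.e. x^T A^T y = x^T (A^*) y. Since this holds for all x, y, we must have A^* = A^T. Therefore
A^* =
[[-2, 3, 1],
 [2, -1, -1]].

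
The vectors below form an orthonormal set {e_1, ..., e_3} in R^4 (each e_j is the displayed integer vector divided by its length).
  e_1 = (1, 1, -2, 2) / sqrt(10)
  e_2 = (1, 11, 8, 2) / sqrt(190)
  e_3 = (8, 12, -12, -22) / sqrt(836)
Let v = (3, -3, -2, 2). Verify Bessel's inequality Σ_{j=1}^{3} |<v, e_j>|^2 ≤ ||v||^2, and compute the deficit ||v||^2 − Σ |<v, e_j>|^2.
Σ |<v, e_j>|^2 = 186/11; ||v||^2 = 26; deficit = 100/11

Write each e_j = u_j / sqrt(<u_j, u_j>) where u_j is the displayed integer vector. Then <v, e_j> = <v, u_j> / sqrt(<u_j, u_j>), so |<v, e_j>|^2 = <v, u_j>^2 / <u_j, u_j>.
Coefficients: <v, e_1> = 8/sqrt(10), <v, e_2> = -42/sqrt(190), <v, e_3> = -32/sqrt(836).
Square and sum: Σ |<v, e_j>|^2 = 186/11.
Compute ||v||^2 = v·v = 26.
Deficit = 26 − 186/11 = 100/11 ≥ 0, confirming Bessel's inequality. (The deficit equals ||v − Σ <v,e_j> e_j||^2, the squared distance from v to span{e_j}.)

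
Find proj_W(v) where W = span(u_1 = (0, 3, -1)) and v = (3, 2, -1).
proj_W(v) = (0, 21/10, -7/10)

Set up U = [u_1 | ... | u_1] ∈ R^(3×1). The projector onto W = col(U) is P = U (U^T U)^(-1) U^T.
Compute U^T U =
  [10],
and U^T v = (7).
Solve U^T U · c = U^T v for the coefficients: c = (7/10). The projection is proj_W(v) = U c.
Check: (v - proj_W(v)) · u_1 = 0  (should be 0).
Result: proj_W(v) = (0, 21/10, -7/10).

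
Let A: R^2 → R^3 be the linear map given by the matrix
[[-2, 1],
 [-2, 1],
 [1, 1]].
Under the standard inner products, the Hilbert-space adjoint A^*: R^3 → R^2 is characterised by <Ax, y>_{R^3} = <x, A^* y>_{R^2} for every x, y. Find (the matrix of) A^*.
A^* = A^T =
[[-2, -2, 1],
 [1, 1, 1]]

For real matrices with standard dot products, the defining identity <Ax, y> = <x, A^* y> gives (Ax)^T y = x^T (A^*) y, i.e. x^T A^T y = x^T (A^*) y. Since this holds for all x, y, we must have A^* = A^T. Therefore
A^* =
[[-2, -2, 1],
 [1, 1, 1]].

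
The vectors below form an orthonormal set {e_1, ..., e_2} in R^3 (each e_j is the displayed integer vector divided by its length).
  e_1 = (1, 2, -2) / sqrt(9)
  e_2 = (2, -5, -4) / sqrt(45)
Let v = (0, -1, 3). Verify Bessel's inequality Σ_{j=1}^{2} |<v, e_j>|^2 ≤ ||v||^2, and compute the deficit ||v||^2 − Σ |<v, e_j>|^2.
Σ |<v, e_j>|^2 = 41/5; ||v||^2 = 10; deficit = 9/5

Write each e_j = u_j / sqrt(<u_j, u_j>) where u_j is the displayed integer vector. Then <v, e_j> = <v, u_j> / sqrt(<u_j, u_j>), so |<v, e_j>|^2 = <v, u_j>^2 / <u_j, u_j>.
Coefficients: <v, e_1> = -8/sqrt(9), <v, e_2> = -7/sqrt(45).
Square and sum: Σ |<v, e_j>|^2 = 41/5.
Compute ||v||^2 = v·v = 10.
Deficit = 10 − 41/5 = 9/5 ≥ 0, confirming Bessel's inequality. (The deficit equals ||v − Σ <v,e_j> e_j||^2, the squared distance from v to span{e_j}.)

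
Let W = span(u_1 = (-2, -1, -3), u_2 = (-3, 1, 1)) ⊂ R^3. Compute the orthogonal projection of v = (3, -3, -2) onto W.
proj_W(v) = (242/75, -263/150, -77/30)

Set up U = [u_1 | ... | u_2] ∈ R^(3×2). The projector onto W = col(U) is P = U (U^T U)^(-1) U^T.
Compute U^T U =
  [14, 2]
  [2, 11],
and U^T v = (3, -14).
Solve U^T U · c = U^T v for the coefficients: c = (61/150, -101/75). The projection is proj_W(v) = U c.
Check: (v - proj_W(v)) · u_1 = 0  (should be 0).
Check: (v - proj_W(v)) · u_2 = 0  (should be 0).
Result: proj_W(v) = (242/75, -263/150, -77/30).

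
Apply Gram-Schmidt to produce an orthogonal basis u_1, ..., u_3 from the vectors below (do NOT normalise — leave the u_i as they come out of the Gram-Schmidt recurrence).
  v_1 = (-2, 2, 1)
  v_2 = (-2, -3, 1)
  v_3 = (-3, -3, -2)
Orthogonal basis:
  u_1 = (-2, 2, 1)
  u_2 = (-20/9, -25/9, 10/9)
  u_3 = (-7/5, 0, -14/5)

Apply the Gram-Schmidt recurrence
  u_1 = v_1
  u_i = v_i − Σ_{j<i} ((v_i · u_j) / (u_j · u_j)) · u_j.

Step by step this gives:
  u_1 = (-2, 2, 1)
  u_2 = (-20/9, -25/9, 10/9)
  u_3 = (-7/5, 0, -14/5)

Orthogonality check:
  u_2 · u_1 = 0 (should be 0)
  u_3 · u_1 = 0 (should be 0)
  u_3 · u_2 = 0 (should be 0)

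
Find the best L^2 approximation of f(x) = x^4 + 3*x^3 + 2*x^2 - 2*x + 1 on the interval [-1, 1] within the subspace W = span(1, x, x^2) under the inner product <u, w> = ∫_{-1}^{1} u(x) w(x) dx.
g(x) = 20*x^2/7 - x/5 + 32/35

The best approximation g ∈ W is the orthogonal projection of f onto W. Writing g = a_0 + a_1 x + a_2 x^2, the coefficients solve the normal equations G · a = b where
  G_{ij} = <φ_i, φ_j> and b_i = <f, φ_i>, with φ_0 = 1, φ_1 = x, φ_2 = x^2.
G =
  [2, 0, 2/3]
  [0, 2/3, 0]
  [2/3, 0, 2/5],
b = (56/15, -2/15, 184/105).
Solving gives a_0 = 32/35, a_1 = -1/5, a_2 = 20/7, so
  g(x) = 20*x^2/7 - x/5 + 32/35.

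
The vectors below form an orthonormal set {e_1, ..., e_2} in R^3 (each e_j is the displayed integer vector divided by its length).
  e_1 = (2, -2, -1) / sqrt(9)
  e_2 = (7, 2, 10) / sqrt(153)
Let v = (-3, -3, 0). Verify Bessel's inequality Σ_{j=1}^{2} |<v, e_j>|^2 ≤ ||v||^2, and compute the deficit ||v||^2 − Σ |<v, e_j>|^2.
Σ |<v, e_j>|^2 = 81/17; ||v||^2 = 18; deficit = 225/17

Write each e_j = u_j / sqrt(<u_j, u_j>) where u_j is the displayed integer vector. Then <v, e_j> = <v, u_j> / sqrt(<u_j, u_j>), so |<v, e_j>|^2 = <v, u_j>^2 / <u_j, u_j>.
Coefficients: <v, e_1> = 0/sqrt(9), <v, e_2> = -27/sqrt(153).
Square and sum: Σ |<v, e_j>|^2 = 81/17.
Compute ||v||^2 = v·v = 18.
Deficit = 18 − 81/17 = 225/17 ≥ 0, confirming Bessel's inequality. (The deficit equals ||v − Σ <v,e_j> e_j||^2, the squared distance from v to span{e_j}.)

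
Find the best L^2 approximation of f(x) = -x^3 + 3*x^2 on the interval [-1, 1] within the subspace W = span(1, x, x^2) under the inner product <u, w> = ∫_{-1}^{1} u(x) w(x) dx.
g(x) = 3*x^2 - 3*x/5

The best approximation g ∈ W is the orthogonal projection of f onto W. Writing g = a_0 + a_1 x + a_2 x^2, the coefficients solve the normal equations G · a = b where
  G_{ij} = <φ_i, φ_j> and b_i = <f, φ_i>, with φ_0 = 1, φ_1 = x, φ_2 = x^2.
G =
  [2, 0, 2/3]
  [0, 2/3, 0]
  [2/3, 0, 2/5],
b = (2, -2/5, 6/5).
Solving gives a_0 = 0, a_1 = -3/5, a_2 = 3, so
  g(x) = 3*x^2 - 3*x/5.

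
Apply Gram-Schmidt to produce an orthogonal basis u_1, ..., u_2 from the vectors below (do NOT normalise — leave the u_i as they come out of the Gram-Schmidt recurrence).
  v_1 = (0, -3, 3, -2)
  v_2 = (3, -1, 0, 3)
Orthogonal basis:
  u_1 = (0, -3, 3, -2)
  u_2 = (3, -31/22, 9/22, 30/11)

Apply the Gram-Schmidt recurrence
  u_1 = v_1
  u_i = v_i − Σ_{j<i} ((v_i · u_j) / (u_j · u_j)) · u_j.

Step by step this gives:
  u_1 = (0, -3, 3, -2)
  u_2 = (3, -31/22, 9/22, 30/11)

Orthogonality check:
  u_2 · u_1 = 0 (should be 0)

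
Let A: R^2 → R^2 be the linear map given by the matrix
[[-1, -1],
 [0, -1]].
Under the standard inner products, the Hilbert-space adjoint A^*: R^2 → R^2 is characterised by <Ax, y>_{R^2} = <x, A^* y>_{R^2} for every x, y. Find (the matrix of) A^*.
A^* = A^T =
[[-1, 0],
 [-1, -1]]

For real matrices with standard dot products, the defining identity <Ax, y> = <x, A^* y> gives (Ax)^T y = x^T (A^*) y, i.e. x^T A^T y = x^T (A^*) y. Since this holds for all x, y, we must have A^* = A^T. Therefore
A^* =
[[-1, 0],
 [-1, -1]].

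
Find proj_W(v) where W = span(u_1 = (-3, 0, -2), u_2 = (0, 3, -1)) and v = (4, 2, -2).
proj_W(v) = (16/7, 20/7, 4/7)

Set up U = [u_1 | ... | u_2] ∈ R^(3×2). The projector onto W = col(U) is P = U (U^T U)^(-1) U^T.
Compute U^T U =
  [13, 2]
  [2, 10],
and U^T v = (-8, 8).
Solve U^T U · c = U^T v for the coefficients: c = (-16/21, 20/21). The projection is proj_W(v) = U c.
Check: (v - proj_W(v)) · u_1 = 0  (should be 0).
Check: (v - proj_W(v)) · u_2 = 0  (should be 0).
Result: proj_W(v) = (16/7, 20/7, 4/7).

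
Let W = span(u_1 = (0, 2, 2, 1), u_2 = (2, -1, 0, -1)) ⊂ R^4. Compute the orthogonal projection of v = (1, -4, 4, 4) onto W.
proj_W(v) = (4/3, 2/3, 4/3, 0)

Set up U = [u_1 | ... | u_2] ∈ R^(4×2). The projector onto W = col(U) is P = U (U^T U)^(-1) U^T.
Compute U^T U =
  [9, -3]
  [-3, 6],
and U^T v = (4, 2).
Solve U^T U · c = U^T v for the coefficients: c = (2/3, 2/3). The projection is proj_W(v) = U c.
Check: (v - proj_W(v)) · u_1 = 0  (should be 0).
Check: (v - proj_W(v)) · u_2 = 0  (should be 0).
Result: proj_W(v) = (4/3, 2/3, 4/3, 0).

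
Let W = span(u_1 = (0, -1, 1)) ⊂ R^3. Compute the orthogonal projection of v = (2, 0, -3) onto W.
proj_W(v) = (0, 3/2, -3/2)

Set up U = [u_1 | ... | u_1] ∈ R^(3×1). The projector onto W = col(U) is P = U (U^T U)^(-1) U^T.
Compute U^T U =
  [2],
and U^T v = (-3).
Solve U^T U · c = U^T v for the coefficients: c = (-3/2). The projection is proj_W(v) = U c.
Check: (v - proj_W(v)) · u_1 = 0  (should be 0).
Result: proj_W(v) = (0, 3/2, -3/2).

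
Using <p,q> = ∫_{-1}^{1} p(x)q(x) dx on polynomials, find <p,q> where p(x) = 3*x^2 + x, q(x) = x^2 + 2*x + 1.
<p,q> = 68/15

Expand the product: p(x)·q(x) = 3*x^4 + 7*x^3 + 5*x^2 + x.
∫_{-1}^{1} of each monomial x^k gives [2/(k+1) if k even, 0 if k odd]. Integrating term-by-term (or equivalently evaluating the antiderivative F(x) = 3*x^5/5 + 7*x^4/4 + 5*x^3/3 + x^2/2 at the endpoints):
  F(1) − F(−1) = 271/60 − (-1/60) = 68/15.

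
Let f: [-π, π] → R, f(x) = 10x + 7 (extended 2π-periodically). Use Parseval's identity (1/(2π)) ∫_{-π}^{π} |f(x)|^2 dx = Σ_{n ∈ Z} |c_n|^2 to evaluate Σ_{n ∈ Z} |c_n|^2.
Σ |c_n|^2 = 100π^2/3 + 49

Expand and integrate term by term over [-π, π]:
  ∫ (10x)^2 dx = 100·(2π^3/3); ∫ 2·10·(7)·x dx = 0 (odd integrand); ∫ 7^2 dx = 49·2π.
So (1/(2π)) ∫_{-π}^{π} (10x + 7)^2 dx = 100π^2/3 + 49 = 100π^2/3 + 49.
Parseval ⇒ Σ |c_n|^2 = 100π^2/3 + 49.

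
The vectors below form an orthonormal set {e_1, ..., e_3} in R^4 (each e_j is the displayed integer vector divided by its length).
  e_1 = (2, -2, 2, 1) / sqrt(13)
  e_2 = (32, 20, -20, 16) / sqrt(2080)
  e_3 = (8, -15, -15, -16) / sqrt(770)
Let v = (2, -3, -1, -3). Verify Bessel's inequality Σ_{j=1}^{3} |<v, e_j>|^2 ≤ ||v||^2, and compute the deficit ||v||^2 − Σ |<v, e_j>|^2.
Σ |<v, e_j>|^2 = 1707/77; ||v||^2 = 23; deficit = 64/77

Write each e_j = u_j / sqrt(<u_j, u_j>) where u_j is the displayed integer vector. Then <v, e_j> = <v, u_j> / sqrt(<u_j, u_j>), so |<v, e_j>|^2 = <v, u_j>^2 / <u_j, u_j>.
Coefficients: <v, e_1> = 5/sqrt(13), <v, e_2> = -24/sqrt(2080), <v, e_3> = 124/sqrt(770).
Square and sum: Σ |<v, e_j>|^2 = 1707/77.
Compute ||v||^2 = v·v = 23.
Deficit = 23 − 1707/77 = 64/77 ≥ 0, confirming Bessel's inequality. (The deficit equals ||v − Σ <v,e_j> e_j||^2, the squared distance from v to span{e_j}.)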